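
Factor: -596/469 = -1*2^2*7^(-1)*67^(-1)*149^1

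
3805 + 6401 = 10206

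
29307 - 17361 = 11946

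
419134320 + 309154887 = 728289207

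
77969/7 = 11138+3/7 ≈ 11138.43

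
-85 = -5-80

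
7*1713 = 11991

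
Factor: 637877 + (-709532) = -1*3^1*5^1*17^1*281^1 = -71655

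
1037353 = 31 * 33463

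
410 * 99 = 40590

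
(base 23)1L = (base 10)44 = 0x2C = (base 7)62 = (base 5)134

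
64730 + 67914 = 132644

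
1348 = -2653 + 4001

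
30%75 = 30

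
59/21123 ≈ 0.00279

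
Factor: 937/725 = 5^ (-2)*29^ (-1)*937^1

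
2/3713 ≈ 0.000539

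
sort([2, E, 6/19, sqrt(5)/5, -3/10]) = [-3/10, 6/19, sqrt(5)/5, 2, E]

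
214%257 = 214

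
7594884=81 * 93764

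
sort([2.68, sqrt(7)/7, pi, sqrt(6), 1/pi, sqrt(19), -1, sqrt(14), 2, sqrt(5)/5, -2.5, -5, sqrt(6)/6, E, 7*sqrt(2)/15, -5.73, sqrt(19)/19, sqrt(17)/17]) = [-5.73, -5, -2.5, -1, sqrt(19)/19, sqrt(17)/17, 1/pi, sqrt(7)/7, sqrt(6)/6, sqrt(5)/5, 7*sqrt(2)/15, 2, sqrt(6), 2.68, E, pi, sqrt(14), sqrt(19)]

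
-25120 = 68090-93210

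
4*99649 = 398596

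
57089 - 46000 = 11089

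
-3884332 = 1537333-5421665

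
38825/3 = 12941 + 2/3 ≈ 12941.67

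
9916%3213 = 277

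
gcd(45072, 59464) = 8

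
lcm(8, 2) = 8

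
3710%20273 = 3710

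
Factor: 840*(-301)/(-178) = 2^2*3^1*5^1*7^2*43^1*89^(-1) = 126420/89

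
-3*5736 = -17208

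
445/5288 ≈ 0.0842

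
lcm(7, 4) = 28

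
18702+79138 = 97840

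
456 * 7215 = 3290040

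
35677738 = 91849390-56171652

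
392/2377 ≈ 0.165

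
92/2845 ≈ 0.0323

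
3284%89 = 80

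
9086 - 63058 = -53972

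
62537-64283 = -1746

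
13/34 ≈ 0.382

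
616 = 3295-2679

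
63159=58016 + 5143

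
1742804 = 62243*28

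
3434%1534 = 366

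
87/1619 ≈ 0.0537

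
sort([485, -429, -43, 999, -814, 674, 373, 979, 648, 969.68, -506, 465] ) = [-814, -506, -429, -43, 373, 465, 485, 648, 674, 969.68, 979, 999] 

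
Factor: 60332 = 2^2*15083^1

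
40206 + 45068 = 85274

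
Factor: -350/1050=-1 * 3^ (-1)=-1/3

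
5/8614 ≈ 0.000580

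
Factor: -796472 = -1*2^3*99559^1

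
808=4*202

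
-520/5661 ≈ -0.0919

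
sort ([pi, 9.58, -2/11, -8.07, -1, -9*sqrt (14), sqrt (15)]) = [-9*sqrt (14), -8.07, -1, -2/11, pi, sqrt (15), 9.58]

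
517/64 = 8+5/64 ≈ 8.08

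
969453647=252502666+716950981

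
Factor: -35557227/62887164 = -1*2^(-2)*3^1*19^1*73^(-1)*269^1*773^1*71789^(-1) = -11852409/20962388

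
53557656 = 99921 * 536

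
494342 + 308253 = 802595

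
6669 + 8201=14870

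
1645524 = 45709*36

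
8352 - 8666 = -314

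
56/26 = 2 + 2/13 ≈ 2.15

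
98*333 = 32634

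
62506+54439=116945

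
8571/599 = 14 + 185/599 ≈ 14.31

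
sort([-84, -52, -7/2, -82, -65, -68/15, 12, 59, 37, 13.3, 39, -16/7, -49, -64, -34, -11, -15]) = [-84, -82, -65, -64, -52, -49, -34, -15, -11, -68/15, -7/2, -16/7, 12, 13.3, 37, 39, 59]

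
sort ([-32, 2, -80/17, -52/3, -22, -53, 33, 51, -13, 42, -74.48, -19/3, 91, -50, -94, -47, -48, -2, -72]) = [-94, -74.48, -72, -53, -50, -48, -47, -32, -22, -52/3, -13, -19/3, -80/17, -2, 2, 33, 42, 51, 91]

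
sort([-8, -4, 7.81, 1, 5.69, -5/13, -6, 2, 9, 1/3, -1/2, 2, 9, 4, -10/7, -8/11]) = [-8, -6, -4, -10/7, -8/11, -1/2, -5/13, 1/3, 1, 2, 2, 4, 5.69, 7.81, 9, 9]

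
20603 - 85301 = -64698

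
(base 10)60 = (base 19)33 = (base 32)1s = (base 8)74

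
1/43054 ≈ 0.0000232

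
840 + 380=1220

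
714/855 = 238/285 ≈ 0.835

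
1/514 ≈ 0.00195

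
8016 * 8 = 64128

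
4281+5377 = 9658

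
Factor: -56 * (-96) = 2^8 * 3^1 * 7^1 = 5376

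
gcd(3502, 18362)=2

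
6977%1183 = 1062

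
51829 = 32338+19491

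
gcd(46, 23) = 23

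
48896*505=24692480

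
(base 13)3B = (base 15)35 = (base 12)42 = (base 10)50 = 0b110010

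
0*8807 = 0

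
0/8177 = 0 = 0.00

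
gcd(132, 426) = 6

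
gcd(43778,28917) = 7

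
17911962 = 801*22362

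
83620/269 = 310+230/269 ≈ 310.86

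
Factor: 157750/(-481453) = -1 * 2^1 * 5^3 * 7^(-1) * 109^(-1) = -250/763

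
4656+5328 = 9984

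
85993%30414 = 25165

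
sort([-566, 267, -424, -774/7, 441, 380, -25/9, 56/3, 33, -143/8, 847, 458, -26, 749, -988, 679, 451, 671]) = [-988, -566, -424, -774/7, -26, -143/8, -25/9, 56/3, 33, 267, 380, 441, 451, 458, 671, 679, 749, 847]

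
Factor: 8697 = 3^1*13^1*223^1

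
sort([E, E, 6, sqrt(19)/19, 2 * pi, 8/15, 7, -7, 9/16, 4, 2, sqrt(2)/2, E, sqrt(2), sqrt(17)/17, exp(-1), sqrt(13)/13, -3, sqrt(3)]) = [-7, -3, sqrt(19)/19, sqrt(17)/17, sqrt(13)/13, exp(-1), 8/15, 9/16, sqrt(2)/2, sqrt(2), sqrt(3), 2, E, E, E, 4, 6, 2 * pi, 7]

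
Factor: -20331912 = -1*2^3*3^1*847163^1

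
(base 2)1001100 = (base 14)56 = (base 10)76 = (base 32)2c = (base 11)6a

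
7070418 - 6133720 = 936698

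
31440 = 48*655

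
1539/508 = 3 + 15/508 ≈ 3.03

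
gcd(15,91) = 1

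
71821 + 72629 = 144450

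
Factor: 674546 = 2^1*367^1*919^1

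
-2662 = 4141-6803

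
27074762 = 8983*3014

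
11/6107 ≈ 0.00180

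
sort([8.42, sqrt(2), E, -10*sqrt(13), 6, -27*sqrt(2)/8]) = [-10*sqrt(13), -27*sqrt(2)/8, sqrt(2), E, 6, 8.42]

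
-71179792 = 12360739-83540531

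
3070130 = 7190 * 427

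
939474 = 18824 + 920650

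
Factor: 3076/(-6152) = -1*2^(-1) = -1/2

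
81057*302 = 24479214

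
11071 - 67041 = -55970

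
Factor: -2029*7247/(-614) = 2^(-1)*307^(-1)*2029^1*7247^1 = 14704163/614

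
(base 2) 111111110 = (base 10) 510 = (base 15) 240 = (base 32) fu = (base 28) i6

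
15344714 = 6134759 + 9209955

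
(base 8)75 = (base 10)61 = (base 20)31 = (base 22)2h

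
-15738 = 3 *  (-5246)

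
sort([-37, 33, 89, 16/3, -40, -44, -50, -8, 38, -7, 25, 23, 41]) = [-50, -44, -40, -37, -8, -7, 16/3, 23, 25, 33, 38, 41, 89]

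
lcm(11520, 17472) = 1048320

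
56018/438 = 127 + 196/219 ≈ 127.89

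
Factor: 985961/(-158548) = -1*2^(-2)*13^(-1)*743^1*1327^1*3049^(-1)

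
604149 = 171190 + 432959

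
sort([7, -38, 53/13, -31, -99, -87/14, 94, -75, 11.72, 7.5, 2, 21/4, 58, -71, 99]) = [-99, -75, -71, -38, -31, -87/14, 2, 53/13, 21/4, 7, 7.5, 11.72, 58, 94, 99]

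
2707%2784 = 2707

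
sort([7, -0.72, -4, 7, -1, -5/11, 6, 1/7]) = [-4, -1, -0.72, -5/11, 1/7, 6, 7, 7]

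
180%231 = 180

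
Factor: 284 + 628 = 2^4*3^1*19^1 = 912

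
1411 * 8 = 11288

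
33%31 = 2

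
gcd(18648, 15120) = 504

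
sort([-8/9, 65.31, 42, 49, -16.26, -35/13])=[-16.26, -35/13, -8/9, 42, 49, 65.31]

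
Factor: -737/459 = -1 * 3^(-3) * 11^1 * 17^(-1) * 67^1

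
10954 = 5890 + 5064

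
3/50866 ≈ 0.0000590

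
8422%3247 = 1928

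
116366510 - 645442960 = -529076450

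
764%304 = 156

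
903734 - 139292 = 764442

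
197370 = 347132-149762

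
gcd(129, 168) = 3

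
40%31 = 9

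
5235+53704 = 58939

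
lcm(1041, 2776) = 8328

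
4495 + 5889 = 10384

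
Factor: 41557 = 29^1 * 1433^1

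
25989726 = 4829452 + 21160274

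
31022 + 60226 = 91248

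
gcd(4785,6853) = 11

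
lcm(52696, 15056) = 105392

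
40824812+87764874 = 128589686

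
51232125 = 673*76125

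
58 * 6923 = 401534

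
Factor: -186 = -1*2^1*3^1*31^1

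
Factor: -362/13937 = -1 * 2^1 * 7^(-1) * 11^(-1) = -2/77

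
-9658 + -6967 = -16625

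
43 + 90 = 133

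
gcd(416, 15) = 1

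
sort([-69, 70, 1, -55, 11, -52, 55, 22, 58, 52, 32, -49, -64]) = [-69, -64, -55, -52, -49, 1, 11, 22, 32, 52, 55, 58, 70]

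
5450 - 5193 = 257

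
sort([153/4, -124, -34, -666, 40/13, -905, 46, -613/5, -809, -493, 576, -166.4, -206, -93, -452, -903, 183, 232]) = [-905, -903, -809, -666, -493, -452, -206, -166.4, -124, -613/5, -93, -34, 40/13, 153/4, 46, 183, 232, 576]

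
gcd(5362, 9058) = 14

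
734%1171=734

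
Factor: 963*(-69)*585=-1*3^5*5^1*13^1*23^1*107^1=-38871495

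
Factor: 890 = 2^1*5^1*89^1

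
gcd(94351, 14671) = 1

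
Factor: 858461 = 71^1 * 107^1 * 113^1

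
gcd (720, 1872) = 144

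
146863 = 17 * 8639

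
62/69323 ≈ 0.000894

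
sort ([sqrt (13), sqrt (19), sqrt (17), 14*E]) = [sqrt (13), sqrt (17), sqrt (19), 14*E]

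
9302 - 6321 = 2981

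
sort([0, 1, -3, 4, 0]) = [-3, 0, 0, 1, 4]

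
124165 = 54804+69361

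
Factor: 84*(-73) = -1*2^2*3^1*7^1*73^1 = -6132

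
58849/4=14712+1/4=14712.25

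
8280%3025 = 2230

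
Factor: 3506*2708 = 2^3*677^1*1753^1 = 9494248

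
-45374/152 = -22687/76 ≈ -298.51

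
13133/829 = 15 + 698/829 ≈ 15.84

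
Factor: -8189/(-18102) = 2^(-1)*3^(-1)*7^(-1)*19^1 = 19/42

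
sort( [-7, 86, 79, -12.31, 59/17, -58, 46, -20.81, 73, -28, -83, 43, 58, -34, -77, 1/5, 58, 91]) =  [-83, -77, -58, -34, -28, -20.81, -12.31, -7, 1/5, 59/17, 43, 46, 58, 58, 73, 79, 86, 91]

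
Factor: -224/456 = -1*2^2*3^(-1)*7^1*19^(-1) = -28/57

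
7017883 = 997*7039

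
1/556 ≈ 0.00180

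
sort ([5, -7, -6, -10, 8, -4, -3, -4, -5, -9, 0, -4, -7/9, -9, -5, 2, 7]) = [-10, -9, -9, -7, -6, -5, -5, -4, -4, -4, -3, -7/9, 0, 2, 5, 7, 8]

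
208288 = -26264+234552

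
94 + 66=160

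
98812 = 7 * 14116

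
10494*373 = 3914262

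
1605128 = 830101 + 775027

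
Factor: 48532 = 2^2 * 11^1 * 1103^1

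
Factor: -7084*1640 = -1*2^5*5^1*7^1*11^1*23^1*41^1 = -11617760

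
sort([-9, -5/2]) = [-9, -5/2]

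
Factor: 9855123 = 3^1 * 3285041^1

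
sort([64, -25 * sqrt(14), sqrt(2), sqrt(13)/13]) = [-25 * sqrt(14), sqrt(13)/13, sqrt(2), 64]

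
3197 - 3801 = -604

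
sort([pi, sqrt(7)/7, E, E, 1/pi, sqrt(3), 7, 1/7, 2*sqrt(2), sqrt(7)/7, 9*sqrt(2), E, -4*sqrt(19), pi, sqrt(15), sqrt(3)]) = [-4*sqrt(19), 1/7, 1/pi, sqrt(7)/7, sqrt(7)/7, sqrt(3), sqrt(3), E, E, E, 2*sqrt(2), pi, pi, sqrt(15), 7, 9*sqrt(2)]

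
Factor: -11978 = -1*2^1*53^1*113^1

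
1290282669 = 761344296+528938373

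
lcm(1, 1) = 1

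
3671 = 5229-1558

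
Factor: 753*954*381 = 2^1*3^4*53^1*127^1*251^1 = 273695922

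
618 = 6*103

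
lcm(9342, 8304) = 74736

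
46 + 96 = 142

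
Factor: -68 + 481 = 7^1*59^1 = 413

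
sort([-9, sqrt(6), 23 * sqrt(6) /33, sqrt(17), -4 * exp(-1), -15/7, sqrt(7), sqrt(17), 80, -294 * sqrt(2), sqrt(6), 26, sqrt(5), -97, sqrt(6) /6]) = [-294 * sqrt(2), -97, -9, -15/7, -4 * exp(-1), sqrt(6) /6, 23 * sqrt(6) /33, sqrt(5), sqrt(6), sqrt(6), sqrt(7), sqrt(17), sqrt(17), 26, 80]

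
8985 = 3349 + 5636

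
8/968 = 1/121 ≈ 0.00826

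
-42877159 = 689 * (-62231)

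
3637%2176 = 1461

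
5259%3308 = 1951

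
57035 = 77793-20758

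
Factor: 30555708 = 2^2*3^1*31^1*82139^1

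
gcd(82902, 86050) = 2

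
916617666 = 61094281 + 855523385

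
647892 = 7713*84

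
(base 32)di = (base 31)e0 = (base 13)275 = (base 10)434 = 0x1b2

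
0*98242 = 0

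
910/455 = 2 = 2.00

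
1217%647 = 570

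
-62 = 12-74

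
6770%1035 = 560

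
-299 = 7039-7338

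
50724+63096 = 113820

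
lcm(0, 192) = 0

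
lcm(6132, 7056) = 515088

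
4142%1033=10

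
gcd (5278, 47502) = 5278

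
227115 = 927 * 245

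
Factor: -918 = -1*2^1*3^3*17^1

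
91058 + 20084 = 111142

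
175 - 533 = -358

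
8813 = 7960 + 853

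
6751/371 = 18 + 73/371 ≈ 18.20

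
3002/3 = 1000 + 2/3 ≈ 1000.67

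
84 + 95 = 179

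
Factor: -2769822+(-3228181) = -1*11^1*293^1*1861^1 = -5998003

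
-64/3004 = -16/751 ≈ -0.0213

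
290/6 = 145/3 ≈ 48.33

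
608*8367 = 5087136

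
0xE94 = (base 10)3732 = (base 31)3RC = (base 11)2893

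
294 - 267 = 27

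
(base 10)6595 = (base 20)g9f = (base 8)14703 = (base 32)6e3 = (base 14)2591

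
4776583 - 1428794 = 3347789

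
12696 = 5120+7576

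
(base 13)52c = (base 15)3dd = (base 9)1181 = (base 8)1563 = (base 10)883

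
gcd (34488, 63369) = 9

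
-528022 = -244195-283827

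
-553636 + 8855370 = 8301734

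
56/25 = 2 + 6/25 = 2.24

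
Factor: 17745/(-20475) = -1 * 3^(-1) * 5^(-1) * 13^1 = -13/15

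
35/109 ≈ 0.321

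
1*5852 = 5852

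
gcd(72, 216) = 72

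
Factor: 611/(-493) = -1 * 13^1 * 17^(-1) * 29^(-1) * 47^1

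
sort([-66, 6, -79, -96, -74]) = [-96, -79, -74, -66, 6]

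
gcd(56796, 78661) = 1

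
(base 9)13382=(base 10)9065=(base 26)dah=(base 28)bfl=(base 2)10001101101001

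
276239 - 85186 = 191053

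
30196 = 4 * 7549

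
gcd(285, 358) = 1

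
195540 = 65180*3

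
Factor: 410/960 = 2^(-5) * 3^(-1) * 41^1 = 41/96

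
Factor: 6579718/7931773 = 2^1 * 47^1 * 69997^1 * 7931773^(-1)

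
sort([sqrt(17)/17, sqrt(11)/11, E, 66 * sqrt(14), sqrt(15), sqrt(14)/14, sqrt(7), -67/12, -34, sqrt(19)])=[-34, -67/12, sqrt(17)/17, sqrt(14)/14, sqrt(11)/11, sqrt(7), E, sqrt(15), sqrt(19), 66 * sqrt(14)]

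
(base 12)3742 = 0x1862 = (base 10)6242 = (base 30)6s2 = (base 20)fc2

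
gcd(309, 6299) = 1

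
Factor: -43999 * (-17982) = 2^1 * 3^5 * 23^1 * 37^1 * 1913^1 = 791190018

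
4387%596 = 215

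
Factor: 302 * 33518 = 2^2 * 151^1 * 16759^1 = 10122436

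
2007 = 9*223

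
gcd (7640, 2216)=8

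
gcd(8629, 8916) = 1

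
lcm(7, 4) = 28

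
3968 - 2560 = 1408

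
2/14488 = 1/7244≈0.000138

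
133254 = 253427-120173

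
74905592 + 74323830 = 149229422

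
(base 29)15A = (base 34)TA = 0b1111100100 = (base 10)996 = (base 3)1100220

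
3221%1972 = 1249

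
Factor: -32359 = -1*32359^1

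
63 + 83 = 146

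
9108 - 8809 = 299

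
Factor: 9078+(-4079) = 4999^1 = 4999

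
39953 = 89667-49714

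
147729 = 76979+70750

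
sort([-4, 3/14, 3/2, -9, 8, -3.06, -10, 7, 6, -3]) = [-10, -9, -4, -3.06, -3, 3/14, 3/2, 6, 7, 8]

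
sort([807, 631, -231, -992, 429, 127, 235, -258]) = [-992, -258, -231, 127, 235, 429, 631, 807]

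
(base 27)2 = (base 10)2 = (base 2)10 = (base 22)2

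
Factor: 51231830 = 2^1*5^1*13^1*577^1*683^1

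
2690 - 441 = 2249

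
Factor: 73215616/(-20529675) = -1 * 2^7 * 3^(-2) * 5^(-2) * 61^1 * 9377^1 * 91243^(-1)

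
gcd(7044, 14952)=12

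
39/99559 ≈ 0.000392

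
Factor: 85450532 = 2^2*21362633^1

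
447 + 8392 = 8839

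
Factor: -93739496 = -1*2^3*17^1*689261^1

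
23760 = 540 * 44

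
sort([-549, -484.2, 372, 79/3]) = [-549, -484.2, 79/3, 372]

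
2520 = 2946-426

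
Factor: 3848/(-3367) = -1 * 2^3 * 7^(-1) = -8/7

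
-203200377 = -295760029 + 92559652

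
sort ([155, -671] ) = [-671, 155] 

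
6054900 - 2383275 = 3671625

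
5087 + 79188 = 84275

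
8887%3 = 1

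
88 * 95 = 8360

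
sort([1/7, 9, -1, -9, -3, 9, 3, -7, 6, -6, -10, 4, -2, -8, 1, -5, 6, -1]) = [-10, -9, -8, -7, -6, -5, -3, -2, -1, -1, 1/7, 1, 3, 4, 6, 6, 9, 9]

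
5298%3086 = 2212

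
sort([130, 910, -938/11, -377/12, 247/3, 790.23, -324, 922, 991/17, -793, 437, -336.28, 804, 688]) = [-793, -336.28, -324, -938/11, -377/12, 991/17, 247/3, 130, 437, 688, 790.23, 804, 910, 922]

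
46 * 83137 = 3824302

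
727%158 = 95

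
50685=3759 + 46926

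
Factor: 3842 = 2^1*17^1*113^1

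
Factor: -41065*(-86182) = 2^1*5^1*41^1*43^1*191^1*1051^1 = 3539063830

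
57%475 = 57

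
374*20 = 7480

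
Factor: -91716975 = -1*3^3*5^2*7^2*47^1*59^1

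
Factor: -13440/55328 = -1*2^2*3^1*5^1*13^(-1)*19^(-1) = -60/247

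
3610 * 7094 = 25609340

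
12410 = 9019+3391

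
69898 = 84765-14867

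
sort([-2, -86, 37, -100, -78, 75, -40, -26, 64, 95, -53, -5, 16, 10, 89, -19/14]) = [-100, -86, -78, -53, -40, -26, -5, -2, -19/14, 10, 16, 37, 64, 75, 89, 95]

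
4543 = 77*59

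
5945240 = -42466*(-140)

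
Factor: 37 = 37^1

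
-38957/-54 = 721 + 23/54 ≈ 721.43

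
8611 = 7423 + 1188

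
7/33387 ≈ 0.000210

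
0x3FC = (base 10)1020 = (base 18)32C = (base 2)1111111100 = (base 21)26C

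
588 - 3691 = -3103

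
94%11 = 6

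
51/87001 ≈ 0.000586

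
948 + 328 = 1276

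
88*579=50952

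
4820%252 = 32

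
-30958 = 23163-54121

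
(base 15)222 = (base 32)f2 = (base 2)111100010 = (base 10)482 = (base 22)lk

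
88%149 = 88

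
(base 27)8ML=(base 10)6447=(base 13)2C1C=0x192F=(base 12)3893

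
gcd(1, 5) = 1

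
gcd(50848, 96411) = 7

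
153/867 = 3/17 ≈ 0.176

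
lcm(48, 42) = 336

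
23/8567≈0.00268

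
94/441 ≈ 0.213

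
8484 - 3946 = 4538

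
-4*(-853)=3412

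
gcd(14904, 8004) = 276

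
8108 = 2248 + 5860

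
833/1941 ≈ 0.429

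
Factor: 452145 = 3^1*5^1*43^1*701^1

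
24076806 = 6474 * 3719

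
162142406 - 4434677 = 157707729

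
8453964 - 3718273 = 4735691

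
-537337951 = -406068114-131269837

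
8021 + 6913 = 14934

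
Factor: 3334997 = 1549^1 * 2153^1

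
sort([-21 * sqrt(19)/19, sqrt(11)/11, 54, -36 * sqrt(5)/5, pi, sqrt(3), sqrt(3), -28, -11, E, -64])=[-64, -28, -36 * sqrt(5)/5, -11, -21 * sqrt(19)/19, sqrt(11)/11, sqrt(3), sqrt(3), E, pi, 54]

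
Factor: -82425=-1 * 3^1 * 5^2 * 7^1 * 157^1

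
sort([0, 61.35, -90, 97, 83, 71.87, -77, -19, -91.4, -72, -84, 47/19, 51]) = [-91.4, -90, -84, -77, -72, -19, 0, 47/19, 51, 61.35, 71.87, 83, 97]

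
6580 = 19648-13068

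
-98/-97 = 1 + 1/97 ≈ 1.01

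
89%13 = 11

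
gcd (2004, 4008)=2004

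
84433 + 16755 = 101188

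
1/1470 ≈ 0.000680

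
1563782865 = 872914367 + 690868498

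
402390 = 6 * 67065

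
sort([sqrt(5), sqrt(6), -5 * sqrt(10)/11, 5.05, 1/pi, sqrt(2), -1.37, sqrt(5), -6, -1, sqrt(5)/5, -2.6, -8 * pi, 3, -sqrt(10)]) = [-8 * pi, -6, -sqrt(10), -2.6, -5 * sqrt(10)/11, -1.37, -1, 1/pi, sqrt(5)/5, sqrt(2), sqrt(5), sqrt(5), sqrt(6), 3, 5.05]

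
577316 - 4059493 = -3482177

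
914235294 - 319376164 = 594859130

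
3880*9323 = 36173240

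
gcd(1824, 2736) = 912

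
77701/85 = 914 + 11/85 ≈ 914.13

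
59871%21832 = 16207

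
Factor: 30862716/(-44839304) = -1 * 2^(-1) * 3^1 * 113^(-1) * 193^(-1) * 257^(-1) * 2571893^1 = -7715679/11209826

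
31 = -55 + 86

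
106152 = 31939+74213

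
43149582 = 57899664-14750082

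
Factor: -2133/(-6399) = 3^(-1) = 1/3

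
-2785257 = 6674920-9460177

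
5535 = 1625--3910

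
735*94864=69725040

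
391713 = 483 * 811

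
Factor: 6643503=3^2 * 373^1 * 1979^1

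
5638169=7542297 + -1904128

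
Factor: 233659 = 41^2*139^1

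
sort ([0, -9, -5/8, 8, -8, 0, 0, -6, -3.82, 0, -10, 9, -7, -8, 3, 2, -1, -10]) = [-10, -10, -9, -8, -8, -7, -6, -3.82, -1, -5/8, 0, 0, 0, 0, 2, 3, 8, 9]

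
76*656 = 49856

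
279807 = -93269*(-3)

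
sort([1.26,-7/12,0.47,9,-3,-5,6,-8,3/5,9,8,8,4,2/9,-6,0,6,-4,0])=[-8,-6,-5,-4,-3,-7/12,0,0,2/9,0.47,3/5,1.26,4,6,6,8,8,9,9]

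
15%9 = 6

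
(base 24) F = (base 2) 1111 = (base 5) 30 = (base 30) F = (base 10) 15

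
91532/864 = 105 + 203/216 ≈ 105.94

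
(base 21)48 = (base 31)2u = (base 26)3e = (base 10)92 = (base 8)134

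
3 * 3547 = 10641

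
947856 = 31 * 30576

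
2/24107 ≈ 0.0000830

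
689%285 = 119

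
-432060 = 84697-516757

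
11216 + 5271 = 16487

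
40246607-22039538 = 18207069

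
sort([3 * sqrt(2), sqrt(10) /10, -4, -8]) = [-8, -4, sqrt(10) /10, 3 * sqrt(2)]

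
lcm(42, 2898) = 2898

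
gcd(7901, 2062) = 1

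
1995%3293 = 1995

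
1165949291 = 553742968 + 612206323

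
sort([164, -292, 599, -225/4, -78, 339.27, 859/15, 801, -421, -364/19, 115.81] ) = [-421, -292, -78, -225/4, -364/19, 859/15, 115.81, 164, 339.27, 599, 801] 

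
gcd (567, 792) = 9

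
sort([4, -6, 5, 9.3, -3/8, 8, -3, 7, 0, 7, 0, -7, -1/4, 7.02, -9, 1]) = [-9, -7, -6, -3, -3/8, -1/4, 0, 0, 1, 4, 5, 7, 7, 7.02, 8, 9.3]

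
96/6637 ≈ 0.0145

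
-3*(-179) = 537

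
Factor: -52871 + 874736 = 3^1*5^1*11^1*17^1*293^1 = 821865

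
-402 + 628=226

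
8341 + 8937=17278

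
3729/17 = 219 + 6/17 ≈ 219.35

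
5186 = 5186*1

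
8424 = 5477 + 2947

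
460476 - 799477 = -339001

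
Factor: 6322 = 2^1*29^1*109^1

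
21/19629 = 7/6543 ≈ 0.00107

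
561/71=7 + 64/71 ≈ 7.90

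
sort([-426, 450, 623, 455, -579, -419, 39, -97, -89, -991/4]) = [-579, -426, -419, -991/4, -97, -89, 39, 450, 455, 623]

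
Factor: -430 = -1*2^1*5^1*43^1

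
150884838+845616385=996501223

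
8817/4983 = 2939/1661 ≈ 1.77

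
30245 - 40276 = -10031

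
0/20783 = 0 = 0.00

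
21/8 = 2 + 5/8 ≈ 2.63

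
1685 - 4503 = -2818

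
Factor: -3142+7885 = 3^2 * 17^1 * 31^1 = 4743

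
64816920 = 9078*7140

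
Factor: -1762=-1 * 2^1 * 881^1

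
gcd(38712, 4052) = 4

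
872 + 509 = 1381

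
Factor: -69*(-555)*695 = 3^2*5^2*23^1*37^1*139^1 = 26615025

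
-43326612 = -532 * 81441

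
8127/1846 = 4 + 743/1846 ≈ 4.40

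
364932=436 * 837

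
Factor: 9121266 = 2^1 * 3^2 * 7^1 * 11^1 * 6581^1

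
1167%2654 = 1167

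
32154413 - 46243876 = -14089463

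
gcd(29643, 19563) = 3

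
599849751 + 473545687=1073395438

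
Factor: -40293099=-1*3^3*7^1*11^1*19381^1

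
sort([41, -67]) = [-67, 41]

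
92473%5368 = 1217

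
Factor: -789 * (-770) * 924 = 2^3 * 3^2 * 5^1 * 7^2 * 11^2 * 263^1 = 561357720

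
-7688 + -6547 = -14235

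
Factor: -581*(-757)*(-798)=-1*2^1*3^1*7^2*19^1*83^1*757^1=-350973966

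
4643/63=73 + 44/63 ≈ 73.70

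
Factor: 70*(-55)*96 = -1*2^6*3^1*5^2*7^1*11^1 = -369600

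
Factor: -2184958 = -1*2^1*1092479^1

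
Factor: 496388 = 2^2*124097^1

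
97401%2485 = 486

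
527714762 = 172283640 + 355431122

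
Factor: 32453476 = 2^2*11^1*17^1*43^1*1009^1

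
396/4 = 99 = 99.00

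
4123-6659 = -2536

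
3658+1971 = 5629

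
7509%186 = 69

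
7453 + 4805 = 12258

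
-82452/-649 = 127+29/649 ≈ 127.04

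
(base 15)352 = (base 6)3252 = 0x2f0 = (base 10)752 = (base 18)25e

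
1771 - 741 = 1030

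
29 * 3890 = 112810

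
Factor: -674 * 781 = -1 * 2^1 * 11^1 * 71^1 * 337^1 = -526394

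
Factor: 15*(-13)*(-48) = 2^4*3^2*5^1*13^1 = 9360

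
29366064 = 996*29484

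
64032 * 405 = 25932960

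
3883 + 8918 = 12801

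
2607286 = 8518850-5911564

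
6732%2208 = 108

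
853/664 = 1 + 189/664 ≈ 1.28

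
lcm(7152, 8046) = 64368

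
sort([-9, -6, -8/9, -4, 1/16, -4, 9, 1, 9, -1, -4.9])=[-9, -6, -4.9, -4, -4, -1, -8/9, 1/16, 1, 9, 9]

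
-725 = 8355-9080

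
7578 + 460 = 8038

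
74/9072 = 37/4536 ≈ 0.00816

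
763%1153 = 763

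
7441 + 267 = 7708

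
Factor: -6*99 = -1*2^1*3^3*11^1 = -594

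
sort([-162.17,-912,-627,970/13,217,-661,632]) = [-912,-661,-627,-162.17,970/13,217,632]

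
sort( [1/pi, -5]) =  [-5, 1/pi]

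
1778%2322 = 1778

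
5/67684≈0.0000739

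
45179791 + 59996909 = 105176700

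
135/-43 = -3 - 6/43 ≈ -3.14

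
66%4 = 2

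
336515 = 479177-142662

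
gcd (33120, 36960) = 480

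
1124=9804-8680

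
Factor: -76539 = -1*3^1*31^1*823^1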